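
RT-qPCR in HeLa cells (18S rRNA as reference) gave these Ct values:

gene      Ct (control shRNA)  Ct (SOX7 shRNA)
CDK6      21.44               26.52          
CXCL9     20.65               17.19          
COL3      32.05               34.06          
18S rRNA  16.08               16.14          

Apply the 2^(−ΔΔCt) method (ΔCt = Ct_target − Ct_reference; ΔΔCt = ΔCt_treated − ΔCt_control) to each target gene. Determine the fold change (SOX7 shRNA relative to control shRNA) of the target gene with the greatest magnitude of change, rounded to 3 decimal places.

CDK6: ΔΔCt = (26.52−16.14) − (21.44−16.08) = 10.38 − 5.36 = 5.02; fold change = 2^-5.02 = 0.031
CXCL9: ΔΔCt = (17.19−16.14) − (20.65−16.08) = 1.05 − 4.57 = -3.52; fold change = 2^3.52 = 11.472
COL3: ΔΔCt = (34.06−16.14) − (32.05−16.08) = 17.92 − 15.97 = 1.95; fold change = 2^-1.95 = 0.259
CDK6 has the largest |ΔΔCt| = 5.02.

0.031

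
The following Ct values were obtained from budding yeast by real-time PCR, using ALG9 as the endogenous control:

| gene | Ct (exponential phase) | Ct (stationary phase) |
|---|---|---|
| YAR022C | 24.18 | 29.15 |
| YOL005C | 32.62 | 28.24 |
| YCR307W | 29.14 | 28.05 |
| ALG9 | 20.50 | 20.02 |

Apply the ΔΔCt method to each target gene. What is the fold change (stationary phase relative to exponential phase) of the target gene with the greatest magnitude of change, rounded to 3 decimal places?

YAR022C: ΔΔCt = (29.15−20.02) − (24.18−20.50) = 9.13 − 3.68 = 5.45; fold change = 2^-5.45 = 0.023
YOL005C: ΔΔCt = (28.24−20.02) − (32.62−20.50) = 8.22 − 12.12 = -3.90; fold change = 2^3.90 = 14.929
YCR307W: ΔΔCt = (28.05−20.02) − (29.14−20.50) = 8.03 − 8.64 = -0.61; fold change = 2^0.61 = 1.526
YAR022C has the largest |ΔΔCt| = 5.45.

0.023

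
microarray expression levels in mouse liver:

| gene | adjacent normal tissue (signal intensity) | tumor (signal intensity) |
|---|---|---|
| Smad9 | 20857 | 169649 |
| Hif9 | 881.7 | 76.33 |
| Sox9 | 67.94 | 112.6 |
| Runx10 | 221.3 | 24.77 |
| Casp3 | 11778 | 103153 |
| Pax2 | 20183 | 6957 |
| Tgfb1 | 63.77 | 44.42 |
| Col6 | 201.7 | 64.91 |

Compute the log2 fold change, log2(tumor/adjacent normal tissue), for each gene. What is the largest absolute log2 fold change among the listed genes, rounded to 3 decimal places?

3.530

log2(169649/20857) = 3.024  (Smad9)
log2(76.33/881.7) = -3.530  (Hif9)
log2(112.6/67.94) = 0.729  (Sox9)
log2(24.77/221.3) = -3.159  (Runx10)
log2(103153/11778) = 3.131  (Casp3)
log2(6957/20183) = -1.537  (Pax2)
log2(44.42/63.77) = -0.522  (Tgfb1)
log2(64.91/201.7) = -1.636  (Col6)
The largest magnitude belongs to Hif9.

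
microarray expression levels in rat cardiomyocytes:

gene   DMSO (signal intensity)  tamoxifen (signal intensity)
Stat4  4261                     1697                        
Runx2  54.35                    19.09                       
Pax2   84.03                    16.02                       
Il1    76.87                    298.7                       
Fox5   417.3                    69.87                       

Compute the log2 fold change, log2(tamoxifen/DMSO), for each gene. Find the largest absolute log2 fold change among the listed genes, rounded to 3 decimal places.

log2(1697/4261) = -1.328  (Stat4)
log2(19.09/54.35) = -1.509  (Runx2)
log2(16.02/84.03) = -2.391  (Pax2)
log2(298.7/76.87) = 1.958  (Il1)
log2(69.87/417.3) = -2.578  (Fox5)
The largest magnitude belongs to Fox5.

2.578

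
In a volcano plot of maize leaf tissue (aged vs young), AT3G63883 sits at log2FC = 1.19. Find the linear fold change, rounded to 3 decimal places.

2.282

Fold change = 2^(1.19) = 2.2815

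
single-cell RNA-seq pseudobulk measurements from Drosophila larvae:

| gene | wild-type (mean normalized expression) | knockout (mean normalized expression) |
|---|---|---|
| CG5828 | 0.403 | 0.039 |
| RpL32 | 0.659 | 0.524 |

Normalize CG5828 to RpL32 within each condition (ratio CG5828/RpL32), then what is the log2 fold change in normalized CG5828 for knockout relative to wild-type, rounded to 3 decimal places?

CG5828/RpL32 (wild-type) = 0.403 / 0.659 = 0.61153
CG5828/RpL32 (knockout) = 0.039 / 0.524 = 0.074427
Fold change = 0.074427 / 0.61153 = 0.1217
log2(0.1217) = -3.0385

-3.039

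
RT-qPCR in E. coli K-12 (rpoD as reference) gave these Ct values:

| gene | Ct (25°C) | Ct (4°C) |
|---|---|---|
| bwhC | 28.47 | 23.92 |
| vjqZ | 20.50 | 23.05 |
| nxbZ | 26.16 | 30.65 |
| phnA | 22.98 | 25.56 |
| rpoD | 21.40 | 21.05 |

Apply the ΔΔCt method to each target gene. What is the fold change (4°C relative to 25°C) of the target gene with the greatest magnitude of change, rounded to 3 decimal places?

bwhC: ΔΔCt = (23.92−21.05) − (28.47−21.40) = 2.87 − 7.07 = -4.20; fold change = 2^4.20 = 18.379
vjqZ: ΔΔCt = (23.05−21.05) − (20.50−21.40) = 2.00 − (-0.90) = 2.90; fold change = 2^-2.90 = 0.134
nxbZ: ΔΔCt = (30.65−21.05) − (26.16−21.40) = 9.60 − 4.76 = 4.84; fold change = 2^-4.84 = 0.035
phnA: ΔΔCt = (25.56−21.05) − (22.98−21.40) = 4.51 − 1.58 = 2.93; fold change = 2^-2.93 = 0.131
nxbZ has the largest |ΔΔCt| = 4.84.

0.035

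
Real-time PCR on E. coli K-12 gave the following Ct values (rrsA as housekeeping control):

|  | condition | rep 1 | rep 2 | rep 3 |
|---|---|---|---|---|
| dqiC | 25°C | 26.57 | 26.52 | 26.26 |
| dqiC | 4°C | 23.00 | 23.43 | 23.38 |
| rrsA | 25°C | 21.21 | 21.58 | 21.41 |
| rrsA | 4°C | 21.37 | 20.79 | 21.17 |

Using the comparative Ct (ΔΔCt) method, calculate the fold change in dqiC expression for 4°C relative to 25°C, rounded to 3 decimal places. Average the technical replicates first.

7.413

Mean Ct: dqiC 25°C 26.450; dqiC 4°C 23.270; rrsA 25°C 21.400; rrsA 4°C 21.110
ΔCt(25°C) = 26.450 − 21.400 = 5.050
ΔCt(4°C) = 23.270 − 21.110 = 2.160
ΔΔCt = 2.160 − 5.050 = -2.890
Fold change = 2^(−(-2.890)) = 2^2.890 = 7.4127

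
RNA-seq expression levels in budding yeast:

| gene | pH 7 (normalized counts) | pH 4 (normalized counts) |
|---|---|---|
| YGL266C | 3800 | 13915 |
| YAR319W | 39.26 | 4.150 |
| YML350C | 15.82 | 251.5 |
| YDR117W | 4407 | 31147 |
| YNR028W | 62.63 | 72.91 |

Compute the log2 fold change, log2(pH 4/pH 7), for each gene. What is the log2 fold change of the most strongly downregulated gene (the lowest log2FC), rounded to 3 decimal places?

-3.242

log2(13915/3800) = 1.873  (YGL266C)
log2(4.150/39.26) = -3.242  (YAR319W)
log2(251.5/15.82) = 3.991  (YML350C)
log2(31147/4407) = 2.821  (YDR117W)
log2(72.91/62.63) = 0.219  (YNR028W)
YAR319W is most strongly downregulated.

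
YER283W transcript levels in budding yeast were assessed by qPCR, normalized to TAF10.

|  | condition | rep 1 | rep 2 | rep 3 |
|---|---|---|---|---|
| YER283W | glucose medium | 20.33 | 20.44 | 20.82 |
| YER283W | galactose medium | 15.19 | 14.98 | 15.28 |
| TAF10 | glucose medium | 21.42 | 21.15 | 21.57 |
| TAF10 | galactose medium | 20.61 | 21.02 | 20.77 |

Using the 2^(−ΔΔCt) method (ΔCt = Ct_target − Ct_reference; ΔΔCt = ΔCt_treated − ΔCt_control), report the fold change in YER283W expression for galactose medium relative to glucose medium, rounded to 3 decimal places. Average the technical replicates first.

27.858

Mean Ct: YER283W glucose medium 20.530; YER283W galactose medium 15.150; TAF10 glucose medium 21.380; TAF10 galactose medium 20.800
ΔCt(glucose medium) = 20.530 − 21.380 = -0.850
ΔCt(galactose medium) = 15.150 − 20.800 = -5.650
ΔΔCt = -5.650 − (-0.850) = -4.800
Fold change = 2^(−(-4.800)) = 2^4.800 = 27.8576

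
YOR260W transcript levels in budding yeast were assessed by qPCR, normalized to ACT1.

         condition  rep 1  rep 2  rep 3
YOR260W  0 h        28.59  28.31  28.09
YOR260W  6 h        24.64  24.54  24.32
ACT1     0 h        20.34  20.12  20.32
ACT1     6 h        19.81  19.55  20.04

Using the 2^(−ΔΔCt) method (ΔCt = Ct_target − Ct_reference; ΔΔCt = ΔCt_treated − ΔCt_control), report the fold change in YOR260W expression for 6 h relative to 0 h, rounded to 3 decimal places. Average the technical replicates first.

10.339

Mean Ct: YOR260W 0 h 28.330; YOR260W 6 h 24.500; ACT1 0 h 20.260; ACT1 6 h 19.800
ΔCt(0 h) = 28.330 − 20.260 = 8.070
ΔCt(6 h) = 24.500 − 19.800 = 4.700
ΔΔCt = 4.700 − 8.070 = -3.370
Fold change = 2^(−(-3.370)) = 2^3.370 = 10.3388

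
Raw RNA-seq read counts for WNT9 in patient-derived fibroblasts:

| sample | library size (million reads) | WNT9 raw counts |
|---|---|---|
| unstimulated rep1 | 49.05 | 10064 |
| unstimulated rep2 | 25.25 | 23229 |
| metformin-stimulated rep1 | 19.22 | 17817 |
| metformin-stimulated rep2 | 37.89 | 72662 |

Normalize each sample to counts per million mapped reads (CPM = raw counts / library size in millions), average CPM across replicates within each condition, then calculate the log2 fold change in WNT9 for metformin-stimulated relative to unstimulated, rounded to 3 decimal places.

CPM(unstimulated rep1) = 10064 / 49.05 = 205.1784
CPM(unstimulated rep2) = 23229 / 25.25 = 919.9604
CPM(metformin-stimulated rep1) = 17817 / 19.22 = 927.0031
CPM(metformin-stimulated rep2) = 72662 / 37.89 = 1917.7092
mean CPM(unstimulated) = 562.5694; mean CPM(metformin-stimulated) = 1422.3561
Fold change = 1422.3561 / 562.5694 = 2.52832
log2(2.52832) = 1.3382

1.338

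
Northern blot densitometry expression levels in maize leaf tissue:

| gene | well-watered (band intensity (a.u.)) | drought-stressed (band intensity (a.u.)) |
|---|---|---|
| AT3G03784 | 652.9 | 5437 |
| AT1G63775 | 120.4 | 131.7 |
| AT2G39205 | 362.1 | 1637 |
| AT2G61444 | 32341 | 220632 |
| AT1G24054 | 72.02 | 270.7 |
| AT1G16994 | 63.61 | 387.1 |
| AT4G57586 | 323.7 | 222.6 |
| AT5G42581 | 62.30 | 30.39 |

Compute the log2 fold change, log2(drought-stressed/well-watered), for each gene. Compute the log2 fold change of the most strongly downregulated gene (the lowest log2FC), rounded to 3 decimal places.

-1.036

log2(5437/652.9) = 3.058  (AT3G03784)
log2(131.7/120.4) = 0.129  (AT1G63775)
log2(1637/362.1) = 2.177  (AT2G39205)
log2(220632/32341) = 2.770  (AT2G61444)
log2(270.7/72.02) = 1.910  (AT1G24054)
log2(387.1/63.61) = 2.605  (AT1G16994)
log2(222.6/323.7) = -0.540  (AT4G57586)
log2(30.39/62.30) = -1.036  (AT5G42581)
AT5G42581 is most strongly downregulated.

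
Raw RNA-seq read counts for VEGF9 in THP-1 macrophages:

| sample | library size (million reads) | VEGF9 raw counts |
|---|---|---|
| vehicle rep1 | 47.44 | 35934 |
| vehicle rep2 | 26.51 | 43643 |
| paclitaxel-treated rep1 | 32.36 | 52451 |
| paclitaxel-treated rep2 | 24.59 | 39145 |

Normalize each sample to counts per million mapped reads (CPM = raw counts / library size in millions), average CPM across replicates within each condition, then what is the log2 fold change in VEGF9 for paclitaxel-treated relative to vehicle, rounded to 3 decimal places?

0.419

CPM(vehicle rep1) = 35934 / 47.44 = 757.4621
CPM(vehicle rep2) = 43643 / 26.51 = 1646.2844
CPM(paclitaxel-treated rep1) = 52451 / 32.36 = 1620.8591
CPM(paclitaxel-treated rep2) = 39145 / 24.59 = 1591.9073
mean CPM(vehicle) = 1201.8732; mean CPM(paclitaxel-treated) = 1606.3832
Fold change = 1606.3832 / 1201.8732 = 1.33657
log2(1.33657) = 0.4185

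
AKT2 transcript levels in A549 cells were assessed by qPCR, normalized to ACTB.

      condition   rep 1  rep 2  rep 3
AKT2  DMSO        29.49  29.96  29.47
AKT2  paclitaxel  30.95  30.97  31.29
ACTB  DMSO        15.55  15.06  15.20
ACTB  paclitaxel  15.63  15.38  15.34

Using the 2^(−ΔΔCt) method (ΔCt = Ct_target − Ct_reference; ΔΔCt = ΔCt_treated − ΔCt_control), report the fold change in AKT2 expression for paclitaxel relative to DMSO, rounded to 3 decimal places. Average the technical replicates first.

0.420

Mean Ct: AKT2 DMSO 29.640; AKT2 paclitaxel 31.070; ACTB DMSO 15.270; ACTB paclitaxel 15.450
ΔCt(DMSO) = 29.640 − 15.270 = 14.370
ΔCt(paclitaxel) = 31.070 − 15.450 = 15.620
ΔΔCt = 15.620 − 14.370 = 1.250
Fold change = 2^(−1.250) = 0.4204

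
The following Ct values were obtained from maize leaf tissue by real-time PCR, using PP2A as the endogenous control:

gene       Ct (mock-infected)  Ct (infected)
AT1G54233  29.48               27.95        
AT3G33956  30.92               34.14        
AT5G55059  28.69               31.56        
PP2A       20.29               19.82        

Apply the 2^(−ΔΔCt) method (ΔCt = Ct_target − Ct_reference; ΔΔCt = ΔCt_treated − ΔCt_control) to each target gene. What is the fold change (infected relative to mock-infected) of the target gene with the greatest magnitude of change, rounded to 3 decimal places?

AT1G54233: ΔΔCt = (27.95−19.82) − (29.48−20.29) = 8.13 − 9.19 = -1.06; fold change = 2^1.06 = 2.085
AT3G33956: ΔΔCt = (34.14−19.82) − (30.92−20.29) = 14.32 − 10.63 = 3.69; fold change = 2^-3.69 = 0.077
AT5G55059: ΔΔCt = (31.56−19.82) − (28.69−20.29) = 11.74 − 8.40 = 3.34; fold change = 2^-3.34 = 0.099
AT3G33956 has the largest |ΔΔCt| = 3.69.

0.077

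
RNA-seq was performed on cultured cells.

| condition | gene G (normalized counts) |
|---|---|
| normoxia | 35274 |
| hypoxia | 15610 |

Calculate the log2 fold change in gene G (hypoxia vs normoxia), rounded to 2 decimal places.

-1.18

Fold change = 15610 / 35274 = 0.4425
log2(0.4425) = -1.176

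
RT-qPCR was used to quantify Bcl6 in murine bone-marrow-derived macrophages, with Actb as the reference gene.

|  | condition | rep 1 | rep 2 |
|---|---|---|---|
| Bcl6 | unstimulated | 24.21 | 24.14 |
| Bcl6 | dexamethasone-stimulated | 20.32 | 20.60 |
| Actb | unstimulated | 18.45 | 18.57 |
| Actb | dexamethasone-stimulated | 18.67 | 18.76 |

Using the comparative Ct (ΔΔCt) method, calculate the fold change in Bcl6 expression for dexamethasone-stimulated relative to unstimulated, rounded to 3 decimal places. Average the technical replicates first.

15.137

Mean Ct: Bcl6 unstimulated 24.175; Bcl6 dexamethasone-stimulated 20.460; Actb unstimulated 18.510; Actb dexamethasone-stimulated 18.715
ΔCt(unstimulated) = 24.175 − 18.510 = 5.665
ΔCt(dexamethasone-stimulated) = 20.460 − 18.715 = 1.745
ΔΔCt = 1.745 − 5.665 = -3.920
Fold change = 2^(−(-3.920)) = 2^3.920 = 15.1369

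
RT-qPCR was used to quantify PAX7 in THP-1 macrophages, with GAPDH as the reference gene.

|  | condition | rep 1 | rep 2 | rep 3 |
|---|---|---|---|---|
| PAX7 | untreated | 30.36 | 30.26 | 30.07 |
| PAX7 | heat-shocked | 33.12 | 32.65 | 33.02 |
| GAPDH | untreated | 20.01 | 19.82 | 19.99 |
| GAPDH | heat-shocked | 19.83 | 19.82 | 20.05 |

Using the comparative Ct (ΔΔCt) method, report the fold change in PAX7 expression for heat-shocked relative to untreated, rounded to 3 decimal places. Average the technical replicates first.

Mean Ct: PAX7 untreated 30.230; PAX7 heat-shocked 32.930; GAPDH untreated 19.940; GAPDH heat-shocked 19.900
ΔCt(untreated) = 30.230 − 19.940 = 10.290
ΔCt(heat-shocked) = 32.930 − 19.900 = 13.030
ΔΔCt = 13.030 − 10.290 = 2.740
Fold change = 2^(−2.740) = 0.1497

0.150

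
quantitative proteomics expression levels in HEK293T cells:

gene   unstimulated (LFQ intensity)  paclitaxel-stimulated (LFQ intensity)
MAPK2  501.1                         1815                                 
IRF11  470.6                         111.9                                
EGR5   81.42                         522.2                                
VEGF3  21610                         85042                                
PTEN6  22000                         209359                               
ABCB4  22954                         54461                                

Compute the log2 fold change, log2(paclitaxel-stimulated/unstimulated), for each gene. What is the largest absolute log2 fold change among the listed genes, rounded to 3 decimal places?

3.250

log2(1815/501.1) = 1.857  (MAPK2)
log2(111.9/470.6) = -2.072  (IRF11)
log2(522.2/81.42) = 2.681  (EGR5)
log2(85042/21610) = 1.976  (VEGF3)
log2(209359/22000) = 3.250  (PTEN6)
log2(54461/22954) = 1.246  (ABCB4)
The largest magnitude belongs to PTEN6.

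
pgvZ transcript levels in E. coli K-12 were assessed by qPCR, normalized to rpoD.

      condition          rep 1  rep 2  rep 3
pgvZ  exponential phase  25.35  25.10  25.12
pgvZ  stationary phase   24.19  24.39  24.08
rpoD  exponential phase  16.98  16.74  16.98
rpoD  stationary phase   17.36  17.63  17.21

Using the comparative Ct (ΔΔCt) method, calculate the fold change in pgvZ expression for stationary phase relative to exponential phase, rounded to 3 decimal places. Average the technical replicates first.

Mean Ct: pgvZ exponential phase 25.190; pgvZ stationary phase 24.220; rpoD exponential phase 16.900; rpoD stationary phase 17.400
ΔCt(exponential phase) = 25.190 − 16.900 = 8.290
ΔCt(stationary phase) = 24.220 − 17.400 = 6.820
ΔΔCt = 6.820 − 8.290 = -1.470
Fold change = 2^(−(-1.470)) = 2^1.470 = 2.7702

2.770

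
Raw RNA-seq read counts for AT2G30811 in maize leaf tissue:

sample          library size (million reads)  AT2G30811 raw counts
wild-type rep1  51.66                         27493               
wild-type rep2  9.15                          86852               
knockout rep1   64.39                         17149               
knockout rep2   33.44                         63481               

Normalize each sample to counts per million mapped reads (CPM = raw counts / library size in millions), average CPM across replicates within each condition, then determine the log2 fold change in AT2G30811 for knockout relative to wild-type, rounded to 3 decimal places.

-2.211

CPM(wild-type rep1) = 27493 / 51.66 = 532.1913
CPM(wild-type rep2) = 86852 / 9.15 = 9492.0219
CPM(knockout rep1) = 17149 / 64.39 = 266.3302
CPM(knockout rep2) = 63481 / 33.44 = 1898.3553
mean CPM(wild-type) = 5012.1066; mean CPM(knockout) = 1082.3427
Fold change = 1082.3427 / 5012.1066 = 0.21595
log2(0.21595) = -2.2113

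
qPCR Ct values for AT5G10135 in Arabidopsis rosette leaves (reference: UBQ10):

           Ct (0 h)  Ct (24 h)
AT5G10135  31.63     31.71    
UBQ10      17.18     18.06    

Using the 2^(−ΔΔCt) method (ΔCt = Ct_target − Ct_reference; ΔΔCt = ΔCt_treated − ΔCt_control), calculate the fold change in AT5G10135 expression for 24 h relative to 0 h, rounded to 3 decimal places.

ΔCt(0 h) = 31.630 − 17.180 = 14.450
ΔCt(24 h) = 31.710 − 18.060 = 13.650
ΔΔCt = 13.650 − 14.450 = -0.800
Fold change = 2^(−(-0.800)) = 2^0.800 = 1.7411

1.741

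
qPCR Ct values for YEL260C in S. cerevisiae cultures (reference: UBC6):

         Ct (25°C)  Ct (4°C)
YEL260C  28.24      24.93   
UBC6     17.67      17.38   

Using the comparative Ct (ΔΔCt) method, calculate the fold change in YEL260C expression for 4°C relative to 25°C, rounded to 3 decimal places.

8.112

ΔCt(25°C) = 28.240 − 17.670 = 10.570
ΔCt(4°C) = 24.930 − 17.380 = 7.550
ΔΔCt = 7.550 − 10.570 = -3.020
Fold change = 2^(−(-3.020)) = 2^3.020 = 8.1117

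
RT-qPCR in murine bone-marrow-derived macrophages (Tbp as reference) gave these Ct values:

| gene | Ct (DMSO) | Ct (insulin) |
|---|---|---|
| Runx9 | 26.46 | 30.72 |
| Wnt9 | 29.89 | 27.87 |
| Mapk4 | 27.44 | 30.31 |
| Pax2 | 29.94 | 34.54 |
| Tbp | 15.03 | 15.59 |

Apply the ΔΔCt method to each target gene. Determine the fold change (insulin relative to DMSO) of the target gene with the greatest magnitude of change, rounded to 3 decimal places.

Runx9: ΔΔCt = (30.72−15.59) − (26.46−15.03) = 15.13 − 11.43 = 3.70; fold change = 2^-3.70 = 0.077
Wnt9: ΔΔCt = (27.87−15.59) − (29.89−15.03) = 12.28 − 14.86 = -2.58; fold change = 2^2.58 = 5.979
Mapk4: ΔΔCt = (30.31−15.59) − (27.44−15.03) = 14.72 − 12.41 = 2.31; fold change = 2^-2.31 = 0.202
Pax2: ΔΔCt = (34.54−15.59) − (29.94−15.03) = 18.95 − 14.91 = 4.04; fold change = 2^-4.04 = 0.061
Pax2 has the largest |ΔΔCt| = 4.04.

0.061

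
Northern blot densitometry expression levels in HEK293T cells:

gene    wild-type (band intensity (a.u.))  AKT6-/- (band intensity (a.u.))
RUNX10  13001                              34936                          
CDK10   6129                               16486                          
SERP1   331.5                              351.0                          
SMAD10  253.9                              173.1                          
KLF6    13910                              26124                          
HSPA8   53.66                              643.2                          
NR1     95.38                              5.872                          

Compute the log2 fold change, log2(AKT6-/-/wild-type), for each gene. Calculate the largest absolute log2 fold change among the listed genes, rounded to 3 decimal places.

log2(34936/13001) = 1.426  (RUNX10)
log2(16486/6129) = 1.428  (CDK10)
log2(351.0/331.5) = 0.082  (SERP1)
log2(173.1/253.9) = -0.553  (SMAD10)
log2(26124/13910) = 0.909  (KLF6)
log2(643.2/53.66) = 3.583  (HSPA8)
log2(5.872/95.38) = -4.022  (NR1)
The largest magnitude belongs to NR1.

4.022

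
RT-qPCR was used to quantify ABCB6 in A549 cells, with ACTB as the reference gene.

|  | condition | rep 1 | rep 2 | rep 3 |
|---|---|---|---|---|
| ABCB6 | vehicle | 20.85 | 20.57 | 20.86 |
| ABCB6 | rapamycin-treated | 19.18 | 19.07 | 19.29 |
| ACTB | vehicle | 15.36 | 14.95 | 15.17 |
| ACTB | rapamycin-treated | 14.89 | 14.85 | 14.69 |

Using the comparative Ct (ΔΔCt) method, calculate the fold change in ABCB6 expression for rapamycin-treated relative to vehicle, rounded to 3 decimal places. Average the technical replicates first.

2.346

Mean Ct: ABCB6 vehicle 20.760; ABCB6 rapamycin-treated 19.180; ACTB vehicle 15.160; ACTB rapamycin-treated 14.810
ΔCt(vehicle) = 20.760 − 15.160 = 5.600
ΔCt(rapamycin-treated) = 19.180 − 14.810 = 4.370
ΔΔCt = 4.370 − 5.600 = -1.230
Fold change = 2^(−(-1.230)) = 2^1.230 = 2.3457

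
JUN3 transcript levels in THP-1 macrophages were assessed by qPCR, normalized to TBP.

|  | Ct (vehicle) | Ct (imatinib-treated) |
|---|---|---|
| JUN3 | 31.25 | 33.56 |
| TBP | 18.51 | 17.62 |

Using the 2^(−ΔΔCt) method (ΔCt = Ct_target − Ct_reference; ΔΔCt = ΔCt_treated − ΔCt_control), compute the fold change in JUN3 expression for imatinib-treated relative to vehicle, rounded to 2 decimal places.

0.11

ΔCt(vehicle) = 31.250 − 18.510 = 12.740
ΔCt(imatinib-treated) = 33.560 − 17.620 = 15.940
ΔΔCt = 15.940 − 12.740 = 3.200
Fold change = 2^(−3.200) = 0.109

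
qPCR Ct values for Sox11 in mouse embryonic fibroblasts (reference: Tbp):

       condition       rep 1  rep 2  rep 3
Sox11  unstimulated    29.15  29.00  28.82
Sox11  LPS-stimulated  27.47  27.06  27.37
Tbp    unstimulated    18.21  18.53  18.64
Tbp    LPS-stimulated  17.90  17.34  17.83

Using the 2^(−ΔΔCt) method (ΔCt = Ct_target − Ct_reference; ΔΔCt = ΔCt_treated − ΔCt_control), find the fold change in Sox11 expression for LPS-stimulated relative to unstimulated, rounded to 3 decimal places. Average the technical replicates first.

1.892

Mean Ct: Sox11 unstimulated 28.990; Sox11 LPS-stimulated 27.300; Tbp unstimulated 18.460; Tbp LPS-stimulated 17.690
ΔCt(unstimulated) = 28.990 − 18.460 = 10.530
ΔCt(LPS-stimulated) = 27.300 − 17.690 = 9.610
ΔΔCt = 9.610 − 10.530 = -0.920
Fold change = 2^(−(-0.920)) = 2^0.920 = 1.8921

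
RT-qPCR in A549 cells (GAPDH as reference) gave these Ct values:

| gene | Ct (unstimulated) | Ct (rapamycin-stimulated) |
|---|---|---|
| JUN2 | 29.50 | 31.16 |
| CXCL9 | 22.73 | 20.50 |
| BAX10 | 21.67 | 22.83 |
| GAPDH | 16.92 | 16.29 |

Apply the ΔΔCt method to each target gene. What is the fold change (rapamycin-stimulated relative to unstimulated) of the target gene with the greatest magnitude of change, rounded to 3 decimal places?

JUN2: ΔΔCt = (31.16−16.29) − (29.50−16.92) = 14.87 − 12.58 = 2.29; fold change = 2^-2.29 = 0.204
CXCL9: ΔΔCt = (20.50−16.29) − (22.73−16.92) = 4.21 − 5.81 = -1.60; fold change = 2^1.60 = 3.031
BAX10: ΔΔCt = (22.83−16.29) − (21.67−16.92) = 6.54 − 4.75 = 1.79; fold change = 2^-1.79 = 0.289
JUN2 has the largest |ΔΔCt| = 2.29.

0.204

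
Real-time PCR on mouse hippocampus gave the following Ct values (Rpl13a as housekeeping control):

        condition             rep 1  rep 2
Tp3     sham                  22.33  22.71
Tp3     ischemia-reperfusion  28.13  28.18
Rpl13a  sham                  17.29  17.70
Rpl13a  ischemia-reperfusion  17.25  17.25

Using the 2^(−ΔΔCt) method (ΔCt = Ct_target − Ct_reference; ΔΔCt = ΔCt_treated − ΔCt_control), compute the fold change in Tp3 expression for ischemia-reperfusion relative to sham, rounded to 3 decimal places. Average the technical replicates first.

0.017

Mean Ct: Tp3 sham 22.520; Tp3 ischemia-reperfusion 28.155; Rpl13a sham 17.495; Rpl13a ischemia-reperfusion 17.250
ΔCt(sham) = 22.520 − 17.495 = 5.025
ΔCt(ischemia-reperfusion) = 28.155 − 17.250 = 10.905
ΔΔCt = 10.905 − 5.025 = 5.880
Fold change = 2^(−5.880) = 0.0170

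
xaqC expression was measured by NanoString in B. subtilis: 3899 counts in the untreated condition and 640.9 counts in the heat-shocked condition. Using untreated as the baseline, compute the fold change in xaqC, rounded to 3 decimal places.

Fold change = 640.9 / 3899 = 0.1644
xaqC is downregulated.

0.164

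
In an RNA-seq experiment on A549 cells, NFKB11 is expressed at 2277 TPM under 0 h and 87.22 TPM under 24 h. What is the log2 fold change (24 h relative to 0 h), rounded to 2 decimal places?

Fold change = 87.22 / 2277 = 0.0383
log2(0.0383) = -4.706

-4.71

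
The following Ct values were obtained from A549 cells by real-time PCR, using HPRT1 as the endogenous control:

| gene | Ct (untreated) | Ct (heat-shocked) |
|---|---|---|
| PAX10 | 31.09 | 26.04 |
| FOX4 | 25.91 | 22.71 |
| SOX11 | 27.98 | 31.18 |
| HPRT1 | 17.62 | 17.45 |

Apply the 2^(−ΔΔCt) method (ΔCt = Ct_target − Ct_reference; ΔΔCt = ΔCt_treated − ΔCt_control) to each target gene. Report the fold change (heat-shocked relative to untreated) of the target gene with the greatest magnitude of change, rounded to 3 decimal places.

29.446

PAX10: ΔΔCt = (26.04−17.45) − (31.09−17.62) = 8.59 − 13.47 = -4.88; fold change = 2^4.88 = 29.446
FOX4: ΔΔCt = (22.71−17.45) − (25.91−17.62) = 5.26 − 8.29 = -3.03; fold change = 2^3.03 = 8.168
SOX11: ΔΔCt = (31.18−17.45) − (27.98−17.62) = 13.73 − 10.36 = 3.37; fold change = 2^-3.37 = 0.097
PAX10 has the largest |ΔΔCt| = 4.88.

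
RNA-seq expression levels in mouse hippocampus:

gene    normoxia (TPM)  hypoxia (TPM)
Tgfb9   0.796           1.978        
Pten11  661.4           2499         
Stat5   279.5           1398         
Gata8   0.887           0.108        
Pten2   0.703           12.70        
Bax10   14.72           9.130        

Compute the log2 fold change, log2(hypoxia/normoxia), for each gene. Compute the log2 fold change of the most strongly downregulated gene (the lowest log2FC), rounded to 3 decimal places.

-3.038

log2(1.978/0.796) = 1.313  (Tgfb9)
log2(2499/661.4) = 1.918  (Pten11)
log2(1398/279.5) = 2.322  (Stat5)
log2(0.108/0.887) = -3.038  (Gata8)
log2(12.70/0.703) = 4.175  (Pten2)
log2(9.130/14.72) = -0.689  (Bax10)
Gata8 is most strongly downregulated.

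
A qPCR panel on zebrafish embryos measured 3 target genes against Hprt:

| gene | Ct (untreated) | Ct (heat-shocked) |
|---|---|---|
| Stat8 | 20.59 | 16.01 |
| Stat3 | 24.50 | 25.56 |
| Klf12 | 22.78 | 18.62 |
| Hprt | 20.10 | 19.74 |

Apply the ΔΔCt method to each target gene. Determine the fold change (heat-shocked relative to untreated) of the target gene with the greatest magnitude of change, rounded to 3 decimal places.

18.636

Stat8: ΔΔCt = (16.01−19.74) − (20.59−20.10) = -3.73 − 0.49 = -4.22; fold change = 2^4.22 = 18.636
Stat3: ΔΔCt = (25.56−19.74) − (24.50−20.10) = 5.82 − 4.40 = 1.42; fold change = 2^-1.42 = 0.374
Klf12: ΔΔCt = (18.62−19.74) − (22.78−20.10) = -1.12 − 2.68 = -3.80; fold change = 2^3.80 = 13.929
Stat8 has the largest |ΔΔCt| = 4.22.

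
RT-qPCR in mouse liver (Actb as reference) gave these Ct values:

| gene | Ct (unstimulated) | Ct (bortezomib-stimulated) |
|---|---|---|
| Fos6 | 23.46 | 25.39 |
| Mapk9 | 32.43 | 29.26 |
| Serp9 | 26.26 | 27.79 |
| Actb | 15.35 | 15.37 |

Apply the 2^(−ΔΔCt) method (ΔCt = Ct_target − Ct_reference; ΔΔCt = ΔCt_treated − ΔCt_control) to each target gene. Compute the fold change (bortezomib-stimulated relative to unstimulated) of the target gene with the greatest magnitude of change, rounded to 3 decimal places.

Fos6: ΔΔCt = (25.39−15.37) − (23.46−15.35) = 10.02 − 8.11 = 1.91; fold change = 2^-1.91 = 0.266
Mapk9: ΔΔCt = (29.26−15.37) − (32.43−15.35) = 13.89 − 17.08 = -3.19; fold change = 2^3.19 = 9.126
Serp9: ΔΔCt = (27.79−15.37) − (26.26−15.35) = 12.42 − 10.91 = 1.51; fold change = 2^-1.51 = 0.351
Mapk9 has the largest |ΔΔCt| = 3.19.

9.126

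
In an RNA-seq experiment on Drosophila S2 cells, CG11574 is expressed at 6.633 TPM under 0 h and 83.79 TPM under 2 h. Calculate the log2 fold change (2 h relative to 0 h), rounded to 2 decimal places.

3.66

Fold change = 83.79 / 6.633 = 12.6323
log2(12.6323) = 3.659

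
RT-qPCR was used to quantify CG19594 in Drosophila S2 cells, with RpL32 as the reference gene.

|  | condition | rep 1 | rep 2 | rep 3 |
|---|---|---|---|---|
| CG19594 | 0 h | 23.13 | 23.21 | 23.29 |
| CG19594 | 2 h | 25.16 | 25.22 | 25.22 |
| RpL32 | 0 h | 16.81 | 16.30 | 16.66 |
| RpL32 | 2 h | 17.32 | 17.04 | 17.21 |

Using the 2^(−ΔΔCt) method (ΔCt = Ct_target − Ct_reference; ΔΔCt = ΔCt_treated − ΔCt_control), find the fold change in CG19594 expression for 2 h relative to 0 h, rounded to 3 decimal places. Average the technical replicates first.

0.382

Mean Ct: CG19594 0 h 23.210; CG19594 2 h 25.200; RpL32 0 h 16.590; RpL32 2 h 17.190
ΔCt(0 h) = 23.210 − 16.590 = 6.620
ΔCt(2 h) = 25.200 − 17.190 = 8.010
ΔΔCt = 8.010 − 6.620 = 1.390
Fold change = 2^(−1.390) = 0.3816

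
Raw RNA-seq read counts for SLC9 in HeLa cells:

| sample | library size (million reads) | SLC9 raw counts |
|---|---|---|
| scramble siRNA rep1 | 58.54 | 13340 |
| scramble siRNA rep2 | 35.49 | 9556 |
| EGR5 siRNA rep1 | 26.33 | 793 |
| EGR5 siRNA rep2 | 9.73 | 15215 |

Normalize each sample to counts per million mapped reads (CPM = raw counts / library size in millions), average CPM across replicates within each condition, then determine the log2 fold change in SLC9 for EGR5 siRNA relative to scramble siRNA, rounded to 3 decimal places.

CPM(scramble siRNA rep1) = 13340 / 58.54 = 227.8784
CPM(scramble siRNA rep2) = 9556 / 35.49 = 269.2589
CPM(EGR5 siRNA rep1) = 793 / 26.33 = 30.1177
CPM(EGR5 siRNA rep2) = 15215 / 9.73 = 1563.7205
mean CPM(scramble siRNA) = 248.5687; mean CPM(EGR5 siRNA) = 796.9191
Fold change = 796.9191 / 248.5687 = 3.20603
log2(3.20603) = 1.6808

1.681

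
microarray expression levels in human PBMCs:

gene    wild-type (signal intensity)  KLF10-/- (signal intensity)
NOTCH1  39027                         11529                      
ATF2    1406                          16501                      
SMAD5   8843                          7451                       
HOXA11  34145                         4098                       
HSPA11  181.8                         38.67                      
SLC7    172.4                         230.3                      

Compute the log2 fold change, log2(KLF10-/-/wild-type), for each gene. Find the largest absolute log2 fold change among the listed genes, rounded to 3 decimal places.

3.553

log2(11529/39027) = -1.759  (NOTCH1)
log2(16501/1406) = 3.553  (ATF2)
log2(7451/8843) = -0.247  (SMAD5)
log2(4098/34145) = -3.059  (HOXA11)
log2(38.67/181.8) = -2.233  (HSPA11)
log2(230.3/172.4) = 0.418  (SLC7)
The largest magnitude belongs to ATF2.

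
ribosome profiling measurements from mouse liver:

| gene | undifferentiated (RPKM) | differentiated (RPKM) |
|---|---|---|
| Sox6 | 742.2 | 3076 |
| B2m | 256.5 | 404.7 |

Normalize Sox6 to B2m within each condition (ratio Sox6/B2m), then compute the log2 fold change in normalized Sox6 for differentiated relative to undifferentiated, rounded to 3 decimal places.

1.393

Sox6/B2m (undifferentiated) = 742.2 / 256.5 = 2.8936
Sox6/B2m (differentiated) = 3076 / 404.7 = 7.6007
Fold change = 7.6007 / 2.8936 = 2.6268
log2(2.6268) = 1.3933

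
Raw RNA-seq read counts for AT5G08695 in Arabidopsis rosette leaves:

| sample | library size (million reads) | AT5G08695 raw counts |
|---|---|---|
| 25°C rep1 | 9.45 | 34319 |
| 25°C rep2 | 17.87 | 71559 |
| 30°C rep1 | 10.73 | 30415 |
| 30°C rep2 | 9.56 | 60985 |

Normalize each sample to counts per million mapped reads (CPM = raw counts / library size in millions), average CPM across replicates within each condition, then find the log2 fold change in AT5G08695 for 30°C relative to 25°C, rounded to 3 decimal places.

CPM(25°C rep1) = 34319 / 9.45 = 3631.6402
CPM(25°C rep2) = 71559 / 17.87 = 4004.4208
CPM(30°C rep1) = 30415 / 10.73 = 2834.5760
CPM(30°C rep2) = 60985 / 9.56 = 6379.1841
mean CPM(25°C) = 3818.0305; mean CPM(30°C) = 4606.8800
Fold change = 4606.8800 / 3818.0305 = 1.20661
log2(1.20661) = 0.2710

0.271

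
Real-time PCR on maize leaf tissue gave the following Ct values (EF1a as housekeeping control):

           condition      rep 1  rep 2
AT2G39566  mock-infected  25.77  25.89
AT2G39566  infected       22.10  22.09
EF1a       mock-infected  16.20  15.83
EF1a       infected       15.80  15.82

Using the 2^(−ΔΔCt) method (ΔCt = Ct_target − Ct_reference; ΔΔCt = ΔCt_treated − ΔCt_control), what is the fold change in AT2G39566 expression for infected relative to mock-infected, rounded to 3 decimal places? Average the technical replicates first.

Mean Ct: AT2G39566 mock-infected 25.830; AT2G39566 infected 22.095; EF1a mock-infected 16.015; EF1a infected 15.810
ΔCt(mock-infected) = 25.830 − 16.015 = 9.815
ΔCt(infected) = 22.095 − 15.810 = 6.285
ΔΔCt = 6.285 − 9.815 = -3.530
Fold change = 2^(−(-3.530)) = 2^3.530 = 11.5514

11.551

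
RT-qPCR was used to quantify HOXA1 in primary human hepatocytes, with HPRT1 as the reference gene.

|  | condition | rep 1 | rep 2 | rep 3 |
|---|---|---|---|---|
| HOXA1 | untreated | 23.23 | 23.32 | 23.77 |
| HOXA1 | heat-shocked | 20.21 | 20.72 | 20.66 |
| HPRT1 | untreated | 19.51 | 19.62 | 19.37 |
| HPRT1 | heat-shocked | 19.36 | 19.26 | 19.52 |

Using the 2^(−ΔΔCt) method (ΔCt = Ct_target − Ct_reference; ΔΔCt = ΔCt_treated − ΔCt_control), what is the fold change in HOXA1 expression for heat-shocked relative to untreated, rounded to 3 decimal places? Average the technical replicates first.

Mean Ct: HOXA1 untreated 23.440; HOXA1 heat-shocked 20.530; HPRT1 untreated 19.500; HPRT1 heat-shocked 19.380
ΔCt(untreated) = 23.440 − 19.500 = 3.940
ΔCt(heat-shocked) = 20.530 − 19.380 = 1.150
ΔΔCt = 1.150 − 3.940 = -2.790
Fold change = 2^(−(-2.790)) = 2^2.790 = 6.9163

6.916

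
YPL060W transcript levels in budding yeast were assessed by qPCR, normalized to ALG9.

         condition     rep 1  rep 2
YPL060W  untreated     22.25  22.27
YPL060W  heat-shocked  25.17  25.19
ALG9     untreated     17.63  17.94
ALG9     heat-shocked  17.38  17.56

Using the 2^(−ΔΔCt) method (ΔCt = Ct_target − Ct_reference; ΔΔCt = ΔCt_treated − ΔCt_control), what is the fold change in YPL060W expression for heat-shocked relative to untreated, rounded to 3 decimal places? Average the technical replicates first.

0.106

Mean Ct: YPL060W untreated 22.260; YPL060W heat-shocked 25.180; ALG9 untreated 17.785; ALG9 heat-shocked 17.470
ΔCt(untreated) = 22.260 − 17.785 = 4.475
ΔCt(heat-shocked) = 25.180 − 17.470 = 7.710
ΔΔCt = 7.710 − 4.475 = 3.235
Fold change = 2^(−3.235) = 0.1062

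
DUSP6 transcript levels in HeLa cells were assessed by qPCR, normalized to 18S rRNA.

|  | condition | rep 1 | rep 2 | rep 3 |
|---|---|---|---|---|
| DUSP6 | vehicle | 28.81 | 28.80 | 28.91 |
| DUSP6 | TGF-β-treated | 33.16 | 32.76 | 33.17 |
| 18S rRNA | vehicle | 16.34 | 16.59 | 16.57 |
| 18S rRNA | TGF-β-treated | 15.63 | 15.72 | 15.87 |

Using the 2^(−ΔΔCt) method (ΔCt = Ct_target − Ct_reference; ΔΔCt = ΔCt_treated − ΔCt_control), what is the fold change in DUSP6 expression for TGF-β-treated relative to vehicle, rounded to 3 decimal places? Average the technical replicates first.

Mean Ct: DUSP6 vehicle 28.840; DUSP6 TGF-β-treated 33.030; 18S rRNA vehicle 16.500; 18S rRNA TGF-β-treated 15.740
ΔCt(vehicle) = 28.840 − 16.500 = 12.340
ΔCt(TGF-β-treated) = 33.030 − 15.740 = 17.290
ΔΔCt = 17.290 − 12.340 = 4.950
Fold change = 2^(−4.950) = 0.0324

0.032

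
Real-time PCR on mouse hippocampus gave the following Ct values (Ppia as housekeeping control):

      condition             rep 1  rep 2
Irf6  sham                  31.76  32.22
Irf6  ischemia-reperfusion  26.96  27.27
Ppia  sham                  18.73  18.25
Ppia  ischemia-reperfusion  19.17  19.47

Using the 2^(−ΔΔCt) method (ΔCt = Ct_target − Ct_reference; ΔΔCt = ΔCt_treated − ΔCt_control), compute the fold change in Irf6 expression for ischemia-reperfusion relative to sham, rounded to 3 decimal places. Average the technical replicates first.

52.165

Mean Ct: Irf6 sham 31.990; Irf6 ischemia-reperfusion 27.115; Ppia sham 18.490; Ppia ischemia-reperfusion 19.320
ΔCt(sham) = 31.990 − 18.490 = 13.500
ΔCt(ischemia-reperfusion) = 27.115 − 19.320 = 7.795
ΔΔCt = 7.795 − 13.500 = -5.705
Fold change = 2^(−(-5.705)) = 2^5.705 = 52.1646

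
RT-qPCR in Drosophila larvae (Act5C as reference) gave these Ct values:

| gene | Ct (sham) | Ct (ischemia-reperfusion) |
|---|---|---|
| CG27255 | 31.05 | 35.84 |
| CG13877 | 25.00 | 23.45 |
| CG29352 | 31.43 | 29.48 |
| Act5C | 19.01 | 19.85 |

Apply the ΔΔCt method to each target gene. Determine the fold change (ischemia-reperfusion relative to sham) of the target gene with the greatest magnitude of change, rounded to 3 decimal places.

0.065

CG27255: ΔΔCt = (35.84−19.85) − (31.05−19.01) = 15.99 − 12.04 = 3.95; fold change = 2^-3.95 = 0.065
CG13877: ΔΔCt = (23.45−19.85) − (25.00−19.01) = 3.60 − 5.99 = -2.39; fold change = 2^2.39 = 5.242
CG29352: ΔΔCt = (29.48−19.85) − (31.43−19.01) = 9.63 − 12.42 = -2.79; fold change = 2^2.79 = 6.916
CG27255 has the largest |ΔΔCt| = 3.95.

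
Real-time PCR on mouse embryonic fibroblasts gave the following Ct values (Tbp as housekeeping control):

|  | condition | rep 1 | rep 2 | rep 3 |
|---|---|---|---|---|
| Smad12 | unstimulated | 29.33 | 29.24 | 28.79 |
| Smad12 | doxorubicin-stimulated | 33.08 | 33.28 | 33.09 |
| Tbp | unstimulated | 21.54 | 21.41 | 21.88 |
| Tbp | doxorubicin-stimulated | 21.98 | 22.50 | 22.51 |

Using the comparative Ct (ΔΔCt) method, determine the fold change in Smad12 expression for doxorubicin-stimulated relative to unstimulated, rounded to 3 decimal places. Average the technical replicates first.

Mean Ct: Smad12 unstimulated 29.120; Smad12 doxorubicin-stimulated 33.150; Tbp unstimulated 21.610; Tbp doxorubicin-stimulated 22.330
ΔCt(unstimulated) = 29.120 − 21.610 = 7.510
ΔCt(doxorubicin-stimulated) = 33.150 − 22.330 = 10.820
ΔΔCt = 10.820 − 7.510 = 3.310
Fold change = 2^(−3.310) = 0.1008

0.101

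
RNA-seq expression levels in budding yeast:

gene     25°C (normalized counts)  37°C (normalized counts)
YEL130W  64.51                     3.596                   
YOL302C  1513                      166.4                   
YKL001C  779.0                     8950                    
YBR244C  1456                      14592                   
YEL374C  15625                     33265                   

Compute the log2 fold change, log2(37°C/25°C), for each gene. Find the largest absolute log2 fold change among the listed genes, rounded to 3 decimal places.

4.165

log2(3.596/64.51) = -4.165  (YEL130W)
log2(166.4/1513) = -3.185  (YOL302C)
log2(8950/779.0) = 3.522  (YKL001C)
log2(14592/1456) = 3.325  (YBR244C)
log2(33265/15625) = 1.090  (YEL374C)
The largest magnitude belongs to YEL130W.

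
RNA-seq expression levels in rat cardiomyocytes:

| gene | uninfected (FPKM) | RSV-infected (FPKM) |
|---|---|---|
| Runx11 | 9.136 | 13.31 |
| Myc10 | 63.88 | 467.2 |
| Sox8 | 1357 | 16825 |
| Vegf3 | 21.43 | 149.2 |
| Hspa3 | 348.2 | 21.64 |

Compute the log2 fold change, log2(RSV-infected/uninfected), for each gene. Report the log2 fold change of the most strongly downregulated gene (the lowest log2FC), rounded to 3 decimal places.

-4.008

log2(13.31/9.136) = 0.543  (Runx11)
log2(467.2/63.88) = 2.871  (Myc10)
log2(16825/1357) = 3.632  (Sox8)
log2(149.2/21.43) = 2.800  (Vegf3)
log2(21.64/348.2) = -4.008  (Hspa3)
Hspa3 is most strongly downregulated.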